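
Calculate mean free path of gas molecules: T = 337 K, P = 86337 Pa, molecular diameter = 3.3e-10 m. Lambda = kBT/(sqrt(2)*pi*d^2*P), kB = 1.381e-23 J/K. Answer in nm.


Mean free path: lambda = kB*T / (sqrt(2) * pi * d^2 * P)
lambda = 1.381e-23 * 337 / (sqrt(2) * pi * (3.3e-10)^2 * 86337)
lambda = 1.11412e-07 m
lambda = 111.41 nm

111.41


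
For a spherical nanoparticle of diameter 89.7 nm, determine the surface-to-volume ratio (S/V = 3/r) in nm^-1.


Radius r = 89.7/2 = 44.85 nm
S/V = 3 / r = 3 / 44.85
S/V = 0.0669 nm^-1

0.0669


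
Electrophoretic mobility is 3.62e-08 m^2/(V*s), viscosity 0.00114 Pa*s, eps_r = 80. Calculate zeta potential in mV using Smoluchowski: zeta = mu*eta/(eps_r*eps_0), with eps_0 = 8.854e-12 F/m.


Smoluchowski equation: zeta = mu * eta / (eps_r * eps_0)
zeta = 3.62e-08 * 0.00114 / (80 * 8.854e-12)
zeta = 0.058262 V = 58.26 mV

58.26


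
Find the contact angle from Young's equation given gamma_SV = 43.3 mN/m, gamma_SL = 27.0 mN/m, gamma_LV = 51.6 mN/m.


cos(theta) = (gamma_SV - gamma_SL) / gamma_LV
cos(theta) = (43.3 - 27.0) / 51.6
cos(theta) = 0.315891
theta = arccos(0.315891) = 71.59 degrees

71.59


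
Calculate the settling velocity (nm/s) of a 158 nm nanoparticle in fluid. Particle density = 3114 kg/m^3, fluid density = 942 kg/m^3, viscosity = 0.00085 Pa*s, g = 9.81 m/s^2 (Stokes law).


Radius R = 158/2 nm = 7.9e-08 m
Density difference = 3114 - 942 = 2172 kg/m^3
v = 2 * R^2 * (rho_p - rho_f) * g / (9 * eta)
v = 2 * (7.9e-08)^2 * 2172 * 9.81 / (9 * 0.00085)
v = 3.47657e-08 m/s = 34.7657 nm/s

34.7657


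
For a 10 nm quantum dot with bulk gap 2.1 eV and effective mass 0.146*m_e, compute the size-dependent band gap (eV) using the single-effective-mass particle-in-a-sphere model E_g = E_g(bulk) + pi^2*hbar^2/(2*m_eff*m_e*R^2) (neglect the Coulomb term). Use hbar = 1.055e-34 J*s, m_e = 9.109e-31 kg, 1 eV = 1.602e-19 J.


Radius R = 10/2 nm = 5e-09 m
Confinement energy dE = pi^2 * hbar^2 / (2 * m_eff * m_e * R^2)
dE = pi^2 * (1.055e-34)^2 / (2 * 0.146 * 9.109e-31 * (5e-09)^2) J, divided by 1.602e-19 J/eV
dE = 0.1031 eV
Total band gap = E_g(bulk) + dE = 2.1 + 0.1031 = 2.2031 eV

2.2031


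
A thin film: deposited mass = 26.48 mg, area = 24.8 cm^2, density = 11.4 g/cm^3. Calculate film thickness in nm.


Convert: m = 26.48 mg = 2.6480e-05 kg, A = 24.8 cm^2 = 2.4800e-03 m^2, rho = 11.4 g/cm^3 = 11400 kg/m^3
t = m / (A * rho)
t = 2.6480e-05 / (2.4800e-03 * 11400)
t = 9.3662e-07 m = 936.6 nm

936.6


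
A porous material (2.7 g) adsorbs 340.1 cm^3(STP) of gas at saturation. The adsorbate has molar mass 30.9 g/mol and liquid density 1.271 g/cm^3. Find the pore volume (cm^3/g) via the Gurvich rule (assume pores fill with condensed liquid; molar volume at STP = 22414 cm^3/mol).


Moles adsorbed n = V_ads / 22414 = 340.1 / 22414 = 1.517355e-02 mol
Liquid volume V_liq = n * M / rho_liq = 1.517355e-02 * 30.9 / 1.271 = 0.36889 cm^3
Specific pore volume V_pore = V_liq / m_sample = 0.36889 / 2.7
V_pore = 0.1366 cm^3/g

0.1366


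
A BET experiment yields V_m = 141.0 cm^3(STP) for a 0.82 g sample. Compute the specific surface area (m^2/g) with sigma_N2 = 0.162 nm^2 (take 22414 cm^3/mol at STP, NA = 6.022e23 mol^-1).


Number of moles in monolayer = V_m / 22414 = 141.0 / 22414 = 0.00629071
Number of molecules = moles * NA = 0.00629071 * 6.022e23
SA = molecules * sigma / mass
SA = (141.0 / 22414) * 6.022e23 * 0.162e-18 / 0.82
SA = 748.4 m^2/g

748.4


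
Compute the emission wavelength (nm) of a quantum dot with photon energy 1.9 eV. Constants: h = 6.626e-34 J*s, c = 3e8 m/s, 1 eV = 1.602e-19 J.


Convert energy: E = 1.9 eV = 1.9 * 1.602e-19 = 3.0438e-19 J
lambda = h*c / E = 6.626e-34 * 3e8 / 3.0438e-19
lambda = 6.53065e-07 m = 653.1 nm

653.1


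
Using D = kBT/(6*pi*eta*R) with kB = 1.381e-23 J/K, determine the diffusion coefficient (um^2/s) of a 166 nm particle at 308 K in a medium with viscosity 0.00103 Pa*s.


Radius R = 166/2 = 83 nm = 8.3e-08 m
D = kB*T / (6*pi*eta*R)
D = 1.381e-23 * 308 / (6 * pi * 0.00103 * 8.3e-08)
D = 2.63954e-12 m^2/s = 2.64 um^2/s

2.64


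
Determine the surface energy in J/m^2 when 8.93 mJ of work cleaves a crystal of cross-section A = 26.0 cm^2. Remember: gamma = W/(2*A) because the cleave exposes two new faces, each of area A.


Convert: A = 26.0 cm^2 = 0.0026 m^2, W = 8.93 mJ = 0.00893 J
Cleaving exposes two faces of area A, so total new surface = 2*A and gamma = W / (2*A)
gamma = 0.00893 / (2 * 0.0026)
gamma = 1.717 J/m^2

1.717


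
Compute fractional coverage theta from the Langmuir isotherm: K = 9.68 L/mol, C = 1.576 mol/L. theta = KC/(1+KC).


Langmuir isotherm: theta = K*C / (1 + K*C)
K*C = 9.68 * 1.576 = 15.25568
theta = 15.25568 / (1 + 15.25568) = 15.25568 / 16.25568
theta = 0.9385

0.9385


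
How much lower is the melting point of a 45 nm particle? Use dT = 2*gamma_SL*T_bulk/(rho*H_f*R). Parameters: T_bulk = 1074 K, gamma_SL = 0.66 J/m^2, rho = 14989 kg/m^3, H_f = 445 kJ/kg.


Radius R = 45/2 = 22.5 nm = 2.25e-08 m
Convert H_f = 445 kJ/kg = 445000 J/kg
dT = 2 * gamma_SL * T_bulk / (rho * H_f * R)
dT = 2 * 0.66 * 1074 / (14989 * 445000 * 2.25e-08)
dT = 9.4 K

9.4


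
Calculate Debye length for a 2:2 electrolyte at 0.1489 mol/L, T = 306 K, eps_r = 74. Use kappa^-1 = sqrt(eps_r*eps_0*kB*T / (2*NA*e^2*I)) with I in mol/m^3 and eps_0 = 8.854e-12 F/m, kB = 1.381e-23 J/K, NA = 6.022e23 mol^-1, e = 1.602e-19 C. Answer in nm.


Ionic strength I = 0.1489 * 2^2 * 1000 = 595.6 mol/m^3
kappa^-1 = sqrt(74 * 8.854e-12 * 1.381e-23 * 306 / (2 * 6.022e23 * (1.602e-19)^2 * 595.6))
kappa^-1 = 0.388 nm

0.388


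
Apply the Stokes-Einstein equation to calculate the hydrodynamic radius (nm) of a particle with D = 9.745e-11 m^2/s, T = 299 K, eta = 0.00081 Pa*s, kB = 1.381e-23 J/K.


Stokes-Einstein: R = kB*T / (6*pi*eta*D)
R = 1.381e-23 * 299 / (6 * pi * 0.00081 * 9.745e-11)
R = 2.77522e-09 m = 2.78 nm

2.78


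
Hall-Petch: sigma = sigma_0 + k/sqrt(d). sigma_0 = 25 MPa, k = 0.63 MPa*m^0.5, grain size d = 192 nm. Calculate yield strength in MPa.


d = 192 nm = 1.92e-07 m
sqrt(d) = 0.000438178
Hall-Petch contribution = k / sqrt(d) = 0.63 / 0.000438178 = 1437.8 MPa
sigma = sigma_0 + k/sqrt(d) = 25 + 1437.8 = 1462.8 MPa

1462.8


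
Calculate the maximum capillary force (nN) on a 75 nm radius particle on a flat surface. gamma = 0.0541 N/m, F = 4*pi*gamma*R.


Convert radius: R = 75 nm = 7.5e-08 m
F = 4 * pi * gamma * R
F = 4 * pi * 0.0541 * 7.5e-08
F = 5.0988e-08 N = 50.988 nN

50.988


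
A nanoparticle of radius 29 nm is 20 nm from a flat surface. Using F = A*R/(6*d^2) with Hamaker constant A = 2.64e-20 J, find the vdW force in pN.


Convert to SI: R = 29 nm = 2.9e-08 m, d = 20 nm = 2e-08 m
F = A * R / (6 * d^2)
F = 2.64e-20 * 2.9e-08 / (6 * (2e-08)^2)
F = 3.19e-13 N = 0.319 pN

0.319


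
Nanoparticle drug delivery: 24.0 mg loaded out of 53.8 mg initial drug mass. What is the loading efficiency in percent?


Drug loading efficiency = (drug loaded / drug initial) * 100
DLE = 24.0 / 53.8 * 100
DLE = 0.4461 * 100
DLE = 44.61%

44.61


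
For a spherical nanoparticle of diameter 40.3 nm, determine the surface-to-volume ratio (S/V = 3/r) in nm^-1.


Radius r = 40.3/2 = 20.15 nm
S/V = 3 / r = 3 / 20.15
S/V = 0.1489 nm^-1

0.1489


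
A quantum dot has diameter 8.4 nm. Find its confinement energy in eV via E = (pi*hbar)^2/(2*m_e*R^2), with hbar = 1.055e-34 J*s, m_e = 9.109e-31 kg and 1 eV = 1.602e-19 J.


Radius R = 8.4/2 = 4.2 nm = 4.2e-09 m
E = (pi * 1.055e-34)^2 / (2 * 9.109e-31 * (4.2e-09)^2)
E(J) = 3.41826e-21
E = E(J) / 1.602e-19 = 0.0213 eV

0.0213


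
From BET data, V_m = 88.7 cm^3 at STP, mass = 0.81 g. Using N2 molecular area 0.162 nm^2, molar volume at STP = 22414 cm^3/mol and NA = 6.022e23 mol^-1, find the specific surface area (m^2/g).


Number of moles in monolayer = V_m / 22414 = 88.7 / 22414 = 0.00395735
Number of molecules = moles * NA = 0.00395735 * 6.022e23
SA = molecules * sigma / mass
SA = (88.7 / 22414) * 6.022e23 * 0.162e-18 / 0.81
SA = 476.6 m^2/g

476.6


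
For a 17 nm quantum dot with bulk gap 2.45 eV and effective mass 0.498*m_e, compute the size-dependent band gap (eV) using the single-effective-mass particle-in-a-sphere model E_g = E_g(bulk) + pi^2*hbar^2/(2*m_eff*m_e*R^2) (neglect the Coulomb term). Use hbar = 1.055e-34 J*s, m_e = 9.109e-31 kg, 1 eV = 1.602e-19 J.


Radius R = 17/2 nm = 8.5e-09 m
Confinement energy dE = pi^2 * hbar^2 / (2 * m_eff * m_e * R^2)
dE = pi^2 * (1.055e-34)^2 / (2 * 0.498 * 9.109e-31 * (8.5e-09)^2) J, divided by 1.602e-19 J/eV
dE = 0.0105 eV
Total band gap = E_g(bulk) + dE = 2.45 + 0.0105 = 2.4605 eV

2.4605


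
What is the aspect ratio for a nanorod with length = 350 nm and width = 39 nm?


Aspect ratio AR = length / diameter
AR = 350 / 39
AR = 8.97

8.97


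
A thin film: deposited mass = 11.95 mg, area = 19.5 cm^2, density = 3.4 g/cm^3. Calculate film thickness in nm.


Convert: m = 11.95 mg = 1.1950e-05 kg, A = 19.5 cm^2 = 1.9500e-03 m^2, rho = 3.4 g/cm^3 = 3400 kg/m^3
t = m / (A * rho)
t = 1.1950e-05 / (1.9500e-03 * 3400)
t = 1.8024e-06 m = 1802.4 nm

1802.4


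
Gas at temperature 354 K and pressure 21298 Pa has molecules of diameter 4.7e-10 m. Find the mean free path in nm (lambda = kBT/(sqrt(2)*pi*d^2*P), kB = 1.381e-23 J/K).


Mean free path: lambda = kB*T / (sqrt(2) * pi * d^2 * P)
lambda = 1.381e-23 * 354 / (sqrt(2) * pi * (4.7e-10)^2 * 21298)
lambda = 2.33882e-07 m
lambda = 233.88 nm

233.88


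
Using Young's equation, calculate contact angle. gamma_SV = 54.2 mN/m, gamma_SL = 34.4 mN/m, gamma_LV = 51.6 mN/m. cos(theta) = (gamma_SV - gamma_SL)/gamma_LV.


cos(theta) = (gamma_SV - gamma_SL) / gamma_LV
cos(theta) = (54.2 - 34.4) / 51.6
cos(theta) = 0.383721
theta = arccos(0.383721) = 67.44 degrees

67.44


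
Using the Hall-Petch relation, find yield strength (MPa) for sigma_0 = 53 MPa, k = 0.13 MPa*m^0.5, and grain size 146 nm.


d = 146 nm = 1.46e-07 m
sqrt(d) = 0.0003820995
Hall-Petch contribution = k / sqrt(d) = 0.13 / 0.0003820995 = 340.2 MPa
sigma = sigma_0 + k/sqrt(d) = 53 + 340.2 = 393.2 MPa

393.2


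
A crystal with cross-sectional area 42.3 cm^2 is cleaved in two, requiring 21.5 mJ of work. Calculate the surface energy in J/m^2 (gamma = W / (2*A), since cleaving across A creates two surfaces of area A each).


Convert: A = 42.3 cm^2 = 0.00423 m^2, W = 21.5 mJ = 0.0215 J
Cleaving exposes two faces of area A, so total new surface = 2*A and gamma = W / (2*A)
gamma = 0.0215 / (2 * 0.00423)
gamma = 2.541 J/m^2

2.541


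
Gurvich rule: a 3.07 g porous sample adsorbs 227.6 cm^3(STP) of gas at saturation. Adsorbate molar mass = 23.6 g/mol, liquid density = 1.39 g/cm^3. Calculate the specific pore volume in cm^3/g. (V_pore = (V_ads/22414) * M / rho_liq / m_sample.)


Moles adsorbed n = V_ads / 22414 = 227.6 / 22414 = 1.015437e-02 mol
Liquid volume V_liq = n * M / rho_liq = 1.015437e-02 * 23.6 / 1.39 = 0.17241 cm^3
Specific pore volume V_pore = V_liq / m_sample = 0.17241 / 3.07
V_pore = 0.0562 cm^3/g

0.0562


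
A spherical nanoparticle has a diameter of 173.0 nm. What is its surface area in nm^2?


Radius r = 173.0/2 = 86.5 nm
Surface area SA = 4 * pi * r^2
SA = 4 * pi * (86.5)^2
SA = 94024.73 nm^2

94024.73


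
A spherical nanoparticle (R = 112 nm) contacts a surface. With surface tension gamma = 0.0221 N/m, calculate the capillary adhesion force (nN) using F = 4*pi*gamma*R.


Convert radius: R = 112 nm = 1.12e-07 m
F = 4 * pi * gamma * R
F = 4 * pi * 0.0221 * 1.12e-07
F = 3.11043e-08 N = 31.1043 nN

31.1043


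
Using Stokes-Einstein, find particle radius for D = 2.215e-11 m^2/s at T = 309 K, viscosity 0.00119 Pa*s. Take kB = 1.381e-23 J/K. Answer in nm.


Stokes-Einstein: R = kB*T / (6*pi*eta*D)
R = 1.381e-23 * 309 / (6 * pi * 0.00119 * 2.215e-11)
R = 8.58876e-09 m = 8.59 nm

8.59


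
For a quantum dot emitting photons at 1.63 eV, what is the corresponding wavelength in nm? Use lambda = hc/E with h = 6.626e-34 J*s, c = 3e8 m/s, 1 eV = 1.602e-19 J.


Convert energy: E = 1.63 eV = 1.63 * 1.602e-19 = 2.61126e-19 J
lambda = h*c / E = 6.626e-34 * 3e8 / 2.61126e-19
lambda = 7.61242e-07 m = 761.2 nm

761.2


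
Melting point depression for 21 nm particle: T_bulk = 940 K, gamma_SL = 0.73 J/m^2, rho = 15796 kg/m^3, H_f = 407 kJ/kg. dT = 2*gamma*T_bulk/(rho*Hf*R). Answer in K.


Radius R = 21/2 = 10.5 nm = 1.05e-08 m
Convert H_f = 407 kJ/kg = 407000 J/kg
dT = 2 * gamma_SL * T_bulk / (rho * H_f * R)
dT = 2 * 0.73 * 940 / (15796 * 407000 * 1.05e-08)
dT = 20.3 K

20.3


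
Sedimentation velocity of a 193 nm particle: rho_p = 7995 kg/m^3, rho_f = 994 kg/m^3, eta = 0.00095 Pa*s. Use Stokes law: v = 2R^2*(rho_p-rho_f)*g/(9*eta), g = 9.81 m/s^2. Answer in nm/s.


Radius R = 193/2 nm = 9.65e-08 m
Density difference = 7995 - 994 = 7001 kg/m^3
v = 2 * R^2 * (rho_p - rho_f) * g / (9 * eta)
v = 2 * (9.65e-08)^2 * 7001 * 9.81 / (9 * 0.00095)
v = 1.49606e-07 m/s = 149.6055 nm/s

149.6055


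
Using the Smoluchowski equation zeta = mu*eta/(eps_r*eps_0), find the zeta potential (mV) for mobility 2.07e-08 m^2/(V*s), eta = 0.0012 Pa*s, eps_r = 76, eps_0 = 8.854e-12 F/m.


Smoluchowski equation: zeta = mu * eta / (eps_r * eps_0)
zeta = 2.07e-08 * 0.0012 / (76 * 8.854e-12)
zeta = 0.036915 V = 36.91 mV

36.91


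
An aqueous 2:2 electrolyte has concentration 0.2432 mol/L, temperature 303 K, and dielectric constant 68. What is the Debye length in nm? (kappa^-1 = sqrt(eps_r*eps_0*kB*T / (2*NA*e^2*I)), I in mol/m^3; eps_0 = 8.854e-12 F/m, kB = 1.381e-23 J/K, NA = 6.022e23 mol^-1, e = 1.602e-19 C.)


Ionic strength I = 0.2432 * 2^2 * 1000 = 972.8 mol/m^3
kappa^-1 = sqrt(68 * 8.854e-12 * 1.381e-23 * 303 / (2 * 6.022e23 * (1.602e-19)^2 * 972.8))
kappa^-1 = 0.289 nm

0.289


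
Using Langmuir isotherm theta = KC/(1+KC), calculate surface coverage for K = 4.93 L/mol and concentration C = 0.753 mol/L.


Langmuir isotherm: theta = K*C / (1 + K*C)
K*C = 4.93 * 0.753 = 3.71229
theta = 3.71229 / (1 + 3.71229) = 3.71229 / 4.71229
theta = 0.7878

0.7878


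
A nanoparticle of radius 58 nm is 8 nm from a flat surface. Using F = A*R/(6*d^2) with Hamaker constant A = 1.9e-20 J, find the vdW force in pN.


Convert to SI: R = 58 nm = 5.8e-08 m, d = 8 nm = 8e-09 m
F = A * R / (6 * d^2)
F = 1.9e-20 * 5.8e-08 / (6 * (8e-09)^2)
F = 2.86979e-12 N = 2.87 pN

2.87


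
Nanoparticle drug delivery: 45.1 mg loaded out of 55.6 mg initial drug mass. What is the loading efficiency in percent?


Drug loading efficiency = (drug loaded / drug initial) * 100
DLE = 45.1 / 55.6 * 100
DLE = 0.8112 * 100
DLE = 81.12%

81.12


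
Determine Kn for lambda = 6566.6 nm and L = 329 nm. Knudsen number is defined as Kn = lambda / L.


Knudsen number Kn = lambda / L
Kn = 6566.6 / 329
Kn = 19.9593

19.9593


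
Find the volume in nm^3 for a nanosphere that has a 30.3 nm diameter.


Radius r = 30.3/2 = 15.15 nm
Volume V = (4/3) * pi * r^3
V = (4/3) * pi * (15.15)^3
V = 14565.54 nm^3

14565.54


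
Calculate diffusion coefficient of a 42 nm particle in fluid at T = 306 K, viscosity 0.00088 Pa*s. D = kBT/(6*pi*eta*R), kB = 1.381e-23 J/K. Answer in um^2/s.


Radius R = 42/2 = 21 nm = 2.1e-08 m
D = kB*T / (6*pi*eta*R)
D = 1.381e-23 * 306 / (6 * pi * 0.00088 * 2.1e-08)
D = 1.21314e-11 m^2/s = 12.131 um^2/s

12.131


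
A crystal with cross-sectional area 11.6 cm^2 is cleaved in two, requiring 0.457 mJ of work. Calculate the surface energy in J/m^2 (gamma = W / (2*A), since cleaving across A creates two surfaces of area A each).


Convert: A = 11.6 cm^2 = 0.00116 m^2, W = 0.457 mJ = 0.000457 J
Cleaving exposes two faces of area A, so total new surface = 2*A and gamma = W / (2*A)
gamma = 0.000457 / (2 * 0.00116)
gamma = 0.197 J/m^2

0.197


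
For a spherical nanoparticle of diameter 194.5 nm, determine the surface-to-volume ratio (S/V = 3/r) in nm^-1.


Radius r = 194.5/2 = 97.25 nm
S/V = 3 / r = 3 / 97.25
S/V = 0.0308 nm^-1

0.0308


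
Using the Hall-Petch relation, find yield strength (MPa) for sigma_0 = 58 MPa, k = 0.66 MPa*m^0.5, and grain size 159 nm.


d = 159 nm = 1.59e-07 m
sqrt(d) = 0.000398748
Hall-Petch contribution = k / sqrt(d) = 0.66 / 0.000398748 = 1655.2 MPa
sigma = sigma_0 + k/sqrt(d) = 58 + 1655.2 = 1713.2 MPa

1713.2


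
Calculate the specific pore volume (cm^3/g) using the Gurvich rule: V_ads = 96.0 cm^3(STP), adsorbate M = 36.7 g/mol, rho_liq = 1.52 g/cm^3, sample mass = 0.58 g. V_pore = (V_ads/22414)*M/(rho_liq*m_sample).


Moles adsorbed n = V_ads / 22414 = 96.0 / 22414 = 4.283037e-03 mol
Liquid volume V_liq = n * M / rho_liq = 4.283037e-03 * 36.7 / 1.52 = 0.10341 cm^3
Specific pore volume V_pore = V_liq / m_sample = 0.10341 / 0.58
V_pore = 0.1783 cm^3/g

0.1783


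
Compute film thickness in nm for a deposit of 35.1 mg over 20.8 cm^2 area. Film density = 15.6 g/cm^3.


Convert: m = 35.1 mg = 3.5100e-05 kg, A = 20.8 cm^2 = 2.0800e-03 m^2, rho = 15.6 g/cm^3 = 15600 kg/m^3
t = m / (A * rho)
t = 3.5100e-05 / (2.0800e-03 * 15600)
t = 1.0817e-06 m = 1081.7 nm

1081.7


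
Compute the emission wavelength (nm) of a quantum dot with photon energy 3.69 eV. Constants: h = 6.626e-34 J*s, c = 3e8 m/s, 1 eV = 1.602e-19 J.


Convert energy: E = 3.69 eV = 3.69 * 1.602e-19 = 5.91138e-19 J
lambda = h*c / E = 6.626e-34 * 3e8 / 5.91138e-19
lambda = 3.36267e-07 m = 336.3 nm

336.3


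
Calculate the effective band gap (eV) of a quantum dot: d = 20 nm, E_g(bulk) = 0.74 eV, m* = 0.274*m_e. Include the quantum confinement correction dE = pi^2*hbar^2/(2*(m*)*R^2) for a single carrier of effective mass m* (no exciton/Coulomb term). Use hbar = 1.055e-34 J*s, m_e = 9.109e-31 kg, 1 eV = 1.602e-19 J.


Radius R = 20/2 nm = 1e-08 m
Confinement energy dE = pi^2 * hbar^2 / (2 * m_eff * m_e * R^2)
dE = pi^2 * (1.055e-34)^2 / (2 * 0.274 * 9.109e-31 * (1e-08)^2) J, divided by 1.602e-19 J/eV
dE = 0.0137 eV
Total band gap = E_g(bulk) + dE = 0.74 + 0.0137 = 0.7537 eV

0.7537


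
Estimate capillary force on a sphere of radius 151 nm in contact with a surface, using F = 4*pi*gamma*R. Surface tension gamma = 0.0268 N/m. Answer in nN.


Convert radius: R = 151 nm = 1.51e-07 m
F = 4 * pi * gamma * R
F = 4 * pi * 0.0268 * 1.51e-07
F = 5.08536e-08 N = 50.8536 nN

50.8536


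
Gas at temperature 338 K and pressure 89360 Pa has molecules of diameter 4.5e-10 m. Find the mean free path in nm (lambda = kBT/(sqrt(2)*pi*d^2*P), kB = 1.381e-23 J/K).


Mean free path: lambda = kB*T / (sqrt(2) * pi * d^2 * P)
lambda = 1.381e-23 * 338 / (sqrt(2) * pi * (4.5e-10)^2 * 89360)
lambda = 5.806e-08 m
lambda = 58.06 nm

58.06


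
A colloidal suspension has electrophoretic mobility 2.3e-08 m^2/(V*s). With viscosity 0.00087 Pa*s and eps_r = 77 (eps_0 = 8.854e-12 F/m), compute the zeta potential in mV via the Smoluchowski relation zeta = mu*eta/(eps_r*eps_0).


Smoluchowski equation: zeta = mu * eta / (eps_r * eps_0)
zeta = 2.3e-08 * 0.00087 / (77 * 8.854e-12)
zeta = 0.029351 V = 29.35 mV

29.35


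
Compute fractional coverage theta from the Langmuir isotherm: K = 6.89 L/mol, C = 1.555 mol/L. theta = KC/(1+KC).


Langmuir isotherm: theta = K*C / (1 + K*C)
K*C = 6.89 * 1.555 = 10.71395
theta = 10.71395 / (1 + 10.71395) = 10.71395 / 11.71395
theta = 0.9146

0.9146


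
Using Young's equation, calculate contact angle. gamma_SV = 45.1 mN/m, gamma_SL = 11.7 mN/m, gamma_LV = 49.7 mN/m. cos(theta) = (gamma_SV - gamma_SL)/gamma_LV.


cos(theta) = (gamma_SV - gamma_SL) / gamma_LV
cos(theta) = (45.1 - 11.7) / 49.7
cos(theta) = 0.672032
theta = arccos(0.672032) = 47.78 degrees

47.78


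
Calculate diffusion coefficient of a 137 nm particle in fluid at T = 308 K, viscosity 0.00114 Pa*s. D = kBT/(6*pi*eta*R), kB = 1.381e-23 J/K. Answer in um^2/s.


Radius R = 137/2 = 68.5 nm = 6.85e-08 m
D = kB*T / (6*pi*eta*R)
D = 1.381e-23 * 308 / (6 * pi * 0.00114 * 6.85e-08)
D = 2.88967e-12 m^2/s = 2.89 um^2/s

2.89


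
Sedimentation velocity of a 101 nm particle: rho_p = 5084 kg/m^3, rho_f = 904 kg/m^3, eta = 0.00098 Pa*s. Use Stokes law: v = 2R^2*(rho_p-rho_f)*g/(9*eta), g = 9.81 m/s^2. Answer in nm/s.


Radius R = 101/2 nm = 5.05e-08 m
Density difference = 5084 - 904 = 4180 kg/m^3
v = 2 * R^2 * (rho_p - rho_f) * g / (9 * eta)
v = 2 * (5.05e-08)^2 * 4180 * 9.81 / (9 * 0.00098)
v = 2.37132e-08 m/s = 23.7132 nm/s

23.7132


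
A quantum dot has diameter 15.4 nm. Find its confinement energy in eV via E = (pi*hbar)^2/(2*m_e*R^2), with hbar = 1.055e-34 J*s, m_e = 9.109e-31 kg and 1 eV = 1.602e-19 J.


Radius R = 15.4/2 = 7.7 nm = 7.7e-09 m
E = (pi * 1.055e-34)^2 / (2 * 9.109e-31 * (7.7e-09)^2)
E(J) = 1.017e-21
E = E(J) / 1.602e-19 = 0.0063 eV

0.0063


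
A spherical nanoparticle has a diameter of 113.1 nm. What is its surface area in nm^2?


Radius r = 113.1/2 = 56.55 nm
Surface area SA = 4 * pi * r^2
SA = 4 * pi * (56.55)^2
SA = 40186.03 nm^2

40186.03


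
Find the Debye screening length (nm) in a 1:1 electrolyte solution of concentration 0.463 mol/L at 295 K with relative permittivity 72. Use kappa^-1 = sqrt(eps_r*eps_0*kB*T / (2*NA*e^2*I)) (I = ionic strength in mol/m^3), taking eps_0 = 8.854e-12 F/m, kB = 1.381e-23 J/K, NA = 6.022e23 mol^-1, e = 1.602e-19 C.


Ionic strength I = 0.463 * 1^2 * 1000 = 463 mol/m^3
kappa^-1 = sqrt(72 * 8.854e-12 * 1.381e-23 * 295 / (2 * 6.022e23 * (1.602e-19)^2 * 463))
kappa^-1 = 0.426 nm

0.426


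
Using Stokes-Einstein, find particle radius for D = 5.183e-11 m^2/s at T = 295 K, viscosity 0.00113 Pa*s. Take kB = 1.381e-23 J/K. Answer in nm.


Stokes-Einstein: R = kB*T / (6*pi*eta*D)
R = 1.381e-23 * 295 / (6 * pi * 0.00113 * 5.183e-11)
R = 3.69024e-09 m = 3.69 nm

3.69


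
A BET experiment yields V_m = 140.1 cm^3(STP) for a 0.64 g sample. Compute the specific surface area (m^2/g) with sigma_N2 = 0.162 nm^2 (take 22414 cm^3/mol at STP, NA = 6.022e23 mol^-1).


Number of moles in monolayer = V_m / 22414 = 140.1 / 22414 = 0.00625056
Number of molecules = moles * NA = 0.00625056 * 6.022e23
SA = molecules * sigma / mass
SA = (140.1 / 22414) * 6.022e23 * 0.162e-18 / 0.64
SA = 952.8 m^2/g

952.8


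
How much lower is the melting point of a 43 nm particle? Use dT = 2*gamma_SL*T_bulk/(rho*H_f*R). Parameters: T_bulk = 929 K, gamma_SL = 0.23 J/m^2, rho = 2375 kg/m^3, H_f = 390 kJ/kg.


Radius R = 43/2 = 21.5 nm = 2.15e-08 m
Convert H_f = 390 kJ/kg = 390000 J/kg
dT = 2 * gamma_SL * T_bulk / (rho * H_f * R)
dT = 2 * 0.23 * 929 / (2375 * 390000 * 2.15e-08)
dT = 21.5 K

21.5


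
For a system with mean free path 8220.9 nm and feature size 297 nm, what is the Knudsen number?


Knudsen number Kn = lambda / L
Kn = 8220.9 / 297
Kn = 27.6798

27.6798


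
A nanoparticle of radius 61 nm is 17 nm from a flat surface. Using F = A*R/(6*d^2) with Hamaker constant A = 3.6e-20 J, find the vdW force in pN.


Convert to SI: R = 61 nm = 6.1e-08 m, d = 17 nm = 1.7e-08 m
F = A * R / (6 * d^2)
F = 3.6e-20 * 6.1e-08 / (6 * (1.7e-08)^2)
F = 1.26644e-12 N = 1.266 pN

1.266


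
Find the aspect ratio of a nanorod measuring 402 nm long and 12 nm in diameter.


Aspect ratio AR = length / diameter
AR = 402 / 12
AR = 33.5

33.5


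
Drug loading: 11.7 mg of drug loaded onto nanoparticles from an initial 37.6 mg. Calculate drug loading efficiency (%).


Drug loading efficiency = (drug loaded / drug initial) * 100
DLE = 11.7 / 37.6 * 100
DLE = 0.3112 * 100
DLE = 31.12%

31.12


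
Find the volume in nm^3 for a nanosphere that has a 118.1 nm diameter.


Radius r = 118.1/2 = 59.05 nm
Volume V = (4/3) * pi * r^3
V = (4/3) * pi * (59.05)^3
V = 862478.57 nm^3

862478.57


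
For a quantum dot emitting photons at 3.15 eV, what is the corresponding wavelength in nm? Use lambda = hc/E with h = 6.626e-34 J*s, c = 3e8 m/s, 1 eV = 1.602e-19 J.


Convert energy: E = 3.15 eV = 3.15 * 1.602e-19 = 5.0463e-19 J
lambda = h*c / E = 6.626e-34 * 3e8 / 5.0463e-19
lambda = 3.93912e-07 m = 393.9 nm

393.9


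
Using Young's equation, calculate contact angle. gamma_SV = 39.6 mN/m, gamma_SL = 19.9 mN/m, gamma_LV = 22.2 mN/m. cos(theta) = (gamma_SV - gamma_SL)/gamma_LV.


cos(theta) = (gamma_SV - gamma_SL) / gamma_LV
cos(theta) = (39.6 - 19.9) / 22.2
cos(theta) = 0.887387
theta = arccos(0.887387) = 27.45 degrees

27.45


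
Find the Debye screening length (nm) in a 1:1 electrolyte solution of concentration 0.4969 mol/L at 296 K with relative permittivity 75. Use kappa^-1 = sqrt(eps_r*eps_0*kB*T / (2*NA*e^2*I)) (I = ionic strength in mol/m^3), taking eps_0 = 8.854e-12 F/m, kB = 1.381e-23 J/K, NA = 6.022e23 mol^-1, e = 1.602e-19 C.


Ionic strength I = 0.4969 * 1^2 * 1000 = 496.9 mol/m^3
kappa^-1 = sqrt(75 * 8.854e-12 * 1.381e-23 * 296 / (2 * 6.022e23 * (1.602e-19)^2 * 496.9))
kappa^-1 = 0.42 nm

0.42


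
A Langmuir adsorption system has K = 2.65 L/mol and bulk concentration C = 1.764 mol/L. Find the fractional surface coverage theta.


Langmuir isotherm: theta = K*C / (1 + K*C)
K*C = 2.65 * 1.764 = 4.6746
theta = 4.6746 / (1 + 4.6746) = 4.6746 / 5.6746
theta = 0.8238

0.8238


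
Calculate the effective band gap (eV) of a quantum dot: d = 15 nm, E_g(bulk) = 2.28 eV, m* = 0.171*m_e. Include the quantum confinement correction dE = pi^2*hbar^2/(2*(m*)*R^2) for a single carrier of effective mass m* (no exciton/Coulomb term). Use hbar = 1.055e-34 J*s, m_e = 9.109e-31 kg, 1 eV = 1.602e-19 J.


Radius R = 15/2 nm = 7.5e-09 m
Confinement energy dE = pi^2 * hbar^2 / (2 * m_eff * m_e * R^2)
dE = pi^2 * (1.055e-34)^2 / (2 * 0.171 * 9.109e-31 * (7.5e-09)^2) J, divided by 1.602e-19 J/eV
dE = 0.0391 eV
Total band gap = E_g(bulk) + dE = 2.28 + 0.0391 = 2.3191 eV

2.3191


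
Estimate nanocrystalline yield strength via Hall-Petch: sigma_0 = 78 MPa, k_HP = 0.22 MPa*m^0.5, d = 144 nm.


d = 144 nm = 1.44e-07 m
sqrt(d) = 0.0003794733
Hall-Petch contribution = k / sqrt(d) = 0.22 / 0.0003794733 = 579.8 MPa
sigma = sigma_0 + k/sqrt(d) = 78 + 579.8 = 657.8 MPa

657.8


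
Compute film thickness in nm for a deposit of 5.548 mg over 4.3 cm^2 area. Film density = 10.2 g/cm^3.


Convert: m = 5.548 mg = 5.5480e-06 kg, A = 4.3 cm^2 = 4.3000e-04 m^2, rho = 10.2 g/cm^3 = 10200 kg/m^3
t = m / (A * rho)
t = 5.5480e-06 / (4.3000e-04 * 10200)
t = 1.2649e-06 m = 1264.9 nm

1264.9


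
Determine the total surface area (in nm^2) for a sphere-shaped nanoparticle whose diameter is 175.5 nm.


Radius r = 175.5/2 = 87.75 nm
Surface area SA = 4 * pi * r^2
SA = 4 * pi * (87.75)^2
SA = 96761.84 nm^2

96761.84


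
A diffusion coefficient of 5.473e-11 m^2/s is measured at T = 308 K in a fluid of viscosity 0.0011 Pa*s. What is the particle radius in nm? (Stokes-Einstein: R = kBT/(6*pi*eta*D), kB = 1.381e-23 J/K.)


Stokes-Einstein: R = kB*T / (6*pi*eta*D)
R = 1.381e-23 * 308 / (6 * pi * 0.0011 * 5.473e-11)
R = 3.74822e-09 m = 3.75 nm

3.75


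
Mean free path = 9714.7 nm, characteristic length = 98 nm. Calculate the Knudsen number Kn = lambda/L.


Knudsen number Kn = lambda / L
Kn = 9714.7 / 98
Kn = 99.1296

99.1296


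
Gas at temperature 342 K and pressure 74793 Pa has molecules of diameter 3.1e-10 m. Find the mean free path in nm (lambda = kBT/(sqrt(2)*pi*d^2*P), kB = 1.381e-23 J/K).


Mean free path: lambda = kB*T / (sqrt(2) * pi * d^2 * P)
lambda = 1.381e-23 * 342 / (sqrt(2) * pi * (3.1e-10)^2 * 74793)
lambda = 1.47901e-07 m
lambda = 147.9 nm

147.9


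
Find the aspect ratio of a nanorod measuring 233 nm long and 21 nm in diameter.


Aspect ratio AR = length / diameter
AR = 233 / 21
AR = 11.1

11.1


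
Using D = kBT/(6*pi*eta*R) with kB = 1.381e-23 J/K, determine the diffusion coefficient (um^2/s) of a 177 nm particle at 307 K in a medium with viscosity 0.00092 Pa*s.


Radius R = 177/2 = 88.5 nm = 8.85e-08 m
D = kB*T / (6*pi*eta*R)
D = 1.381e-23 * 307 / (6 * pi * 0.00092 * 8.85e-08)
D = 2.76248e-12 m^2/s = 2.762 um^2/s

2.762


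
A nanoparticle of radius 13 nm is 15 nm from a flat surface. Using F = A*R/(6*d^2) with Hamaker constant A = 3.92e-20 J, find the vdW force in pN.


Convert to SI: R = 13 nm = 1.3e-08 m, d = 15 nm = 1.5e-08 m
F = A * R / (6 * d^2)
F = 3.92e-20 * 1.3e-08 / (6 * (1.5e-08)^2)
F = 3.77481e-13 N = 0.377 pN

0.377


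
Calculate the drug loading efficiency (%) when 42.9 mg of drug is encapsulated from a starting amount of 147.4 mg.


Drug loading efficiency = (drug loaded / drug initial) * 100
DLE = 42.9 / 147.4 * 100
DLE = 0.291 * 100
DLE = 29.1%

29.1


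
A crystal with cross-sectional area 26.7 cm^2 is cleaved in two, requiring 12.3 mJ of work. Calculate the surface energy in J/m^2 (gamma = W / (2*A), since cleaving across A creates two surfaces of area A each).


Convert: A = 26.7 cm^2 = 0.00267 m^2, W = 12.3 mJ = 0.0123 J
Cleaving exposes two faces of area A, so total new surface = 2*A and gamma = W / (2*A)
gamma = 0.0123 / (2 * 0.00267)
gamma = 2.303 J/m^2

2.303


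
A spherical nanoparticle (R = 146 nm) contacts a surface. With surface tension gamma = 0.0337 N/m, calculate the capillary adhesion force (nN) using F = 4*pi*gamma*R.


Convert radius: R = 146 nm = 1.46e-07 m
F = 4 * pi * gamma * R
F = 4 * pi * 0.0337 * 1.46e-07
F = 6.18291e-08 N = 61.8291 nN

61.8291


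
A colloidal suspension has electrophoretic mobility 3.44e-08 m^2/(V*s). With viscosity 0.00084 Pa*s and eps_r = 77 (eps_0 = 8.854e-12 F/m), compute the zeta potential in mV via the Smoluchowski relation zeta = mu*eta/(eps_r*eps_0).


Smoluchowski equation: zeta = mu * eta / (eps_r * eps_0)
zeta = 3.44e-08 * 0.00084 / (77 * 8.854e-12)
zeta = 0.042385 V = 42.38 mV

42.38


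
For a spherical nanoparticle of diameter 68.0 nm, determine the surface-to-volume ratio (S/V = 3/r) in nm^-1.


Radius r = 68.0/2 = 34 nm
S/V = 3 / r = 3 / 34
S/V = 0.0882 nm^-1

0.0882


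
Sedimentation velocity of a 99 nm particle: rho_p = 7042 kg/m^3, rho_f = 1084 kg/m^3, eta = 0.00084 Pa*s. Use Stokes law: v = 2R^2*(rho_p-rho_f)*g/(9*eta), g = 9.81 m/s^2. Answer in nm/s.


Radius R = 99/2 nm = 4.95e-08 m
Density difference = 7042 - 1084 = 5958 kg/m^3
v = 2 * R^2 * (rho_p - rho_f) * g / (9 * eta)
v = 2 * (4.95e-08)^2 * 5958 * 9.81 / (9 * 0.00084)
v = 3.78868e-08 m/s = 37.8868 nm/s

37.8868


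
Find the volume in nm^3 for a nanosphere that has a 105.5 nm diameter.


Radius r = 105.5/2 = 52.75 nm
Volume V = (4/3) * pi * r^3
V = (4/3) * pi * (52.75)^3
V = 614831.35 nm^3

614831.35


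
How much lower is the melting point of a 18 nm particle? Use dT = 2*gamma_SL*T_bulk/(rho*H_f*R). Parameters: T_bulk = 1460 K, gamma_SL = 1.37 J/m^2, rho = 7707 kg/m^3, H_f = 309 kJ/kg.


Radius R = 18/2 = 9 nm = 9e-09 m
Convert H_f = 309 kJ/kg = 309000 J/kg
dT = 2 * gamma_SL * T_bulk / (rho * H_f * R)
dT = 2 * 1.37 * 1460 / (7707 * 309000 * 9e-09)
dT = 186.6 K

186.6


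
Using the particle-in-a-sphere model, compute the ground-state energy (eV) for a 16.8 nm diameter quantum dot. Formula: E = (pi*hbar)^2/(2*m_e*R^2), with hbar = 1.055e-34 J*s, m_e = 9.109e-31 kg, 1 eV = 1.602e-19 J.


Radius R = 16.8/2 = 8.4 nm = 8.4e-09 m
E = (pi * 1.055e-34)^2 / (2 * 9.109e-31 * (8.4e-09)^2)
E(J) = 8.54566e-22
E = E(J) / 1.602e-19 = 0.0053 eV

0.0053


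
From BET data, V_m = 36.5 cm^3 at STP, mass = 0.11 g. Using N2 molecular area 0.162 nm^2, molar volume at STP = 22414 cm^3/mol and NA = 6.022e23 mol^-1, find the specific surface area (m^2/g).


Number of moles in monolayer = V_m / 22414 = 36.5 / 22414 = 0.00162845
Number of molecules = moles * NA = 0.00162845 * 6.022e23
SA = molecules * sigma / mass
SA = (36.5 / 22414) * 6.022e23 * 0.162e-18 / 0.11
SA = 1444.2 m^2/g

1444.2


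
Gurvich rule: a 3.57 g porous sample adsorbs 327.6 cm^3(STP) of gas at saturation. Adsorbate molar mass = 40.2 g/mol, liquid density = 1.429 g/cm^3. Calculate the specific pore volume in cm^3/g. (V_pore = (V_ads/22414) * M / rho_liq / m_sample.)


Moles adsorbed n = V_ads / 22414 = 327.6 / 22414 = 1.461587e-02 mol
Liquid volume V_liq = n * M / rho_liq = 1.461587e-02 * 40.2 / 1.429 = 0.41117 cm^3
Specific pore volume V_pore = V_liq / m_sample = 0.41117 / 3.57
V_pore = 0.1152 cm^3/g

0.1152


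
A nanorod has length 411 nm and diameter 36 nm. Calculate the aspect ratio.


Aspect ratio AR = length / diameter
AR = 411 / 36
AR = 11.42

11.42


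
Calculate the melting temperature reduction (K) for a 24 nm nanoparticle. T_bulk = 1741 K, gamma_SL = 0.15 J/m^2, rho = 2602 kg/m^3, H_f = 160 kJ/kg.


Radius R = 24/2 = 12 nm = 1.2e-08 m
Convert H_f = 160 kJ/kg = 160000 J/kg
dT = 2 * gamma_SL * T_bulk / (rho * H_f * R)
dT = 2 * 0.15 * 1741 / (2602 * 160000 * 1.2e-08)
dT = 104.5 K

104.5


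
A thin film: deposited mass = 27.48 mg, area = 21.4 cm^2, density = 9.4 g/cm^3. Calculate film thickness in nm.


Convert: m = 27.48 mg = 2.7480e-05 kg, A = 21.4 cm^2 = 2.1400e-03 m^2, rho = 9.4 g/cm^3 = 9400 kg/m^3
t = m / (A * rho)
t = 2.7480e-05 / (2.1400e-03 * 9400)
t = 1.3661e-06 m = 1366.1 nm

1366.1


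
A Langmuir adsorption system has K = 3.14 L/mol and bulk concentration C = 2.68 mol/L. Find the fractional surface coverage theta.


Langmuir isotherm: theta = K*C / (1 + K*C)
K*C = 3.14 * 2.68 = 8.4152
theta = 8.4152 / (1 + 8.4152) = 8.4152 / 9.4152
theta = 0.8938

0.8938


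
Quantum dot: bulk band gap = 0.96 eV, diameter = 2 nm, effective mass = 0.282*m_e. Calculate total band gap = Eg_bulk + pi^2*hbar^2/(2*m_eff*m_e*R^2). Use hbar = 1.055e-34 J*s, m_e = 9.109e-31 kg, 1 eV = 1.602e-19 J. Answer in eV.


Radius R = 2/2 nm = 1e-09 m
Confinement energy dE = pi^2 * hbar^2 / (2 * m_eff * m_e * R^2)
dE = pi^2 * (1.055e-34)^2 / (2 * 0.282 * 9.109e-31 * (1e-09)^2) J, divided by 1.602e-19 J/eV
dE = 1.3347 eV
Total band gap = E_g(bulk) + dE = 0.96 + 1.3347 = 2.2947 eV

2.2947


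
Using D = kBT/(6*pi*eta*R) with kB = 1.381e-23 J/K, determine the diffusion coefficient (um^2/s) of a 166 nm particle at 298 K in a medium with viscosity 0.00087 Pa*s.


Radius R = 166/2 = 83 nm = 8.3e-08 m
D = kB*T / (6*pi*eta*R)
D = 1.381e-23 * 298 / (6 * pi * 0.00087 * 8.3e-08)
D = 3.02351e-12 m^2/s = 3.024 um^2/s

3.024


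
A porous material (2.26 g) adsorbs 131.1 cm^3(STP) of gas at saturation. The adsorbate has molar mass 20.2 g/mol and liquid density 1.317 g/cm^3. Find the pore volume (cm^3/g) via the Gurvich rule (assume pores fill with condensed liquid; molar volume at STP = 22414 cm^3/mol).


Moles adsorbed n = V_ads / 22414 = 131.1 / 22414 = 5.849023e-03 mol
Liquid volume V_liq = n * M / rho_liq = 5.849023e-03 * 20.2 / 1.317 = 0.08971 cm^3
Specific pore volume V_pore = V_liq / m_sample = 0.08971 / 2.26
V_pore = 0.0397 cm^3/g

0.0397


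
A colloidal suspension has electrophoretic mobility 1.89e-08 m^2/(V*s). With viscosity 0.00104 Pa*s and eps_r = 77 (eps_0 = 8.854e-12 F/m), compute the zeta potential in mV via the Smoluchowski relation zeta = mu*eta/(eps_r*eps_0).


Smoluchowski equation: zeta = mu * eta / (eps_r * eps_0)
zeta = 1.89e-08 * 0.00104 / (77 * 8.854e-12)
zeta = 0.028831 V = 28.83 mV

28.83


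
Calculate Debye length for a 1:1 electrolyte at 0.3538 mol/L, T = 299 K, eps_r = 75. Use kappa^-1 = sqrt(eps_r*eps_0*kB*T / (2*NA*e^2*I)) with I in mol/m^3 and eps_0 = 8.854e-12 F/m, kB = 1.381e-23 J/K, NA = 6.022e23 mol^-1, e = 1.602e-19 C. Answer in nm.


Ionic strength I = 0.3538 * 1^2 * 1000 = 353.8 mol/m^3
kappa^-1 = sqrt(75 * 8.854e-12 * 1.381e-23 * 299 / (2 * 6.022e23 * (1.602e-19)^2 * 353.8))
kappa^-1 = 0.501 nm

0.501


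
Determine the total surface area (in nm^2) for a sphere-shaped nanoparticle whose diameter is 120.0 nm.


Radius r = 120.0/2 = 60 nm
Surface area SA = 4 * pi * r^2
SA = 4 * pi * (60)^2
SA = 45238.93 nm^2

45238.93


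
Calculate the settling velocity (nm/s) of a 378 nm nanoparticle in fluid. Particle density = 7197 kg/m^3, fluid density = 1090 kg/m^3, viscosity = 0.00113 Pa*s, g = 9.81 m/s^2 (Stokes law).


Radius R = 378/2 nm = 1.89e-07 m
Density difference = 7197 - 1090 = 6107 kg/m^3
v = 2 * R^2 * (rho_p - rho_f) * g / (9 * eta)
v = 2 * (1.89e-07)^2 * 6107 * 9.81 / (9 * 0.00113)
v = 4.20852e-07 m/s = 420.8522 nm/s

420.8522


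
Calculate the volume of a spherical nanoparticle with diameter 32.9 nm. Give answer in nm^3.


Radius r = 32.9/2 = 16.45 nm
Volume V = (4/3) * pi * r^3
V = (4/3) * pi * (16.45)^3
V = 18646.03 nm^3

18646.03


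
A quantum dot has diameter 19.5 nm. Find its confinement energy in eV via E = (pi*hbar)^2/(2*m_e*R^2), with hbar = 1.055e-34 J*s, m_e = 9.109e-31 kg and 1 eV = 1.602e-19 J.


Radius R = 19.5/2 = 9.75 nm = 9.75e-09 m
E = (pi * 1.055e-34)^2 / (2 * 9.109e-31 * (9.75e-09)^2)
E(J) = 6.343e-22
E = E(J) / 1.602e-19 = 0.004 eV

0.004


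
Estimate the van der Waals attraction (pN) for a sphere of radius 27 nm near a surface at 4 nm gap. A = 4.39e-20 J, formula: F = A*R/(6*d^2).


Convert to SI: R = 27 nm = 2.7e-08 m, d = 4 nm = 4e-09 m
F = A * R / (6 * d^2)
F = 4.39e-20 * 2.7e-08 / (6 * (4e-09)^2)
F = 1.23469e-11 N = 12.347 pN

12.347


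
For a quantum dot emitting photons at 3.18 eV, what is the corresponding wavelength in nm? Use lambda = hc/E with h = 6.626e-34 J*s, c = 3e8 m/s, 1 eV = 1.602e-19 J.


Convert energy: E = 3.18 eV = 3.18 * 1.602e-19 = 5.09436e-19 J
lambda = h*c / E = 6.626e-34 * 3e8 / 5.09436e-19
lambda = 3.90196e-07 m = 390.2 nm

390.2


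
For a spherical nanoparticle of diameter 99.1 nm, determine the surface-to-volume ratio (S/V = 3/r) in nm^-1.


Radius r = 99.1/2 = 49.55 nm
S/V = 3 / r = 3 / 49.55
S/V = 0.0605 nm^-1

0.0605


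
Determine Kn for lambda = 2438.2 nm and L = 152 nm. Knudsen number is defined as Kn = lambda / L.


Knudsen number Kn = lambda / L
Kn = 2438.2 / 152
Kn = 16.0408

16.0408


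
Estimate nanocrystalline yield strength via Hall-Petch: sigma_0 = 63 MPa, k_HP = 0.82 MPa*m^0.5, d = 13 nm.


d = 13 nm = 1.3e-08 m
sqrt(d) = 0.0001140175
Hall-Petch contribution = k / sqrt(d) = 0.82 / 0.0001140175 = 7191.9 MPa
sigma = sigma_0 + k/sqrt(d) = 63 + 7191.9 = 7254.9 MPa

7254.9


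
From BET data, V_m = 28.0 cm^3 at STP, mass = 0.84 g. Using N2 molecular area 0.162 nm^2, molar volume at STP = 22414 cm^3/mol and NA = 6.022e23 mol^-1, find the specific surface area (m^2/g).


Number of moles in monolayer = V_m / 22414 = 28.0 / 22414 = 0.00124922
Number of molecules = moles * NA = 0.00124922 * 6.022e23
SA = molecules * sigma / mass
SA = (28.0 / 22414) * 6.022e23 * 0.162e-18 / 0.84
SA = 145.1 m^2/g

145.1


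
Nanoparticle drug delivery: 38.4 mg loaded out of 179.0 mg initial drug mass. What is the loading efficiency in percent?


Drug loading efficiency = (drug loaded / drug initial) * 100
DLE = 38.4 / 179.0 * 100
DLE = 0.2145 * 100
DLE = 21.45%

21.45


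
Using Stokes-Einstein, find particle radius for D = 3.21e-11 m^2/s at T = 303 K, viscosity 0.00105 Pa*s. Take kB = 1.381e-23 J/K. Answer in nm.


Stokes-Einstein: R = kB*T / (6*pi*eta*D)
R = 1.381e-23 * 303 / (6 * pi * 0.00105 * 3.21e-11)
R = 6.58629e-09 m = 6.59 nm

6.59


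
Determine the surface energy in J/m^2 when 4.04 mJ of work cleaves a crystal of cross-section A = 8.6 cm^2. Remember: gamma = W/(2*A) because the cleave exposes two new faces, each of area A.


Convert: A = 8.6 cm^2 = 0.00086 m^2, W = 4.04 mJ = 0.00404 J
Cleaving exposes two faces of area A, so total new surface = 2*A and gamma = W / (2*A)
gamma = 0.00404 / (2 * 0.00086)
gamma = 2.349 J/m^2

2.349


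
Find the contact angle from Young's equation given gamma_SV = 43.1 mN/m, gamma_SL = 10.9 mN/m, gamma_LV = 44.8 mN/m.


cos(theta) = (gamma_SV - gamma_SL) / gamma_LV
cos(theta) = (43.1 - 10.9) / 44.8
cos(theta) = 0.71875
theta = arccos(0.71875) = 44.05 degrees

44.05


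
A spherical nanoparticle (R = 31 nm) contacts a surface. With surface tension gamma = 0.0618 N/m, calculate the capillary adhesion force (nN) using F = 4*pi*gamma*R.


Convert radius: R = 31 nm = 3.1e-08 m
F = 4 * pi * gamma * R
F = 4 * pi * 0.0618 * 3.1e-08
F = 2.40747e-08 N = 24.0747 nN

24.0747


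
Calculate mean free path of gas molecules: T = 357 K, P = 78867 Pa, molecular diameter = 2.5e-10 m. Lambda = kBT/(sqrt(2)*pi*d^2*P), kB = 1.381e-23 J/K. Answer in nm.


Mean free path: lambda = kB*T / (sqrt(2) * pi * d^2 * P)
lambda = 1.381e-23 * 357 / (sqrt(2) * pi * (2.5e-10)^2 * 78867)
lambda = 2.25124e-07 m
lambda = 225.12 nm

225.12
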